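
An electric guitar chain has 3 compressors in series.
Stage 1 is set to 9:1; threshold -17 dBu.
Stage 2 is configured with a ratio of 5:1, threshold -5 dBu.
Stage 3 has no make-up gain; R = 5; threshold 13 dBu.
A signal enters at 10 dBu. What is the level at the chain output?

Stage 1: 10 dBu is 27 dB over -17 dBu; at 9:1 that becomes 3 dB over, giving -14 dBu.
Stage 2: below threshold (-14 ≤ -5); passes unchanged; output -14 dBu.
Stage 3: -14 dBu is at or below the 13 dBu threshold — no compression; output -14 dBu.

-14 dBu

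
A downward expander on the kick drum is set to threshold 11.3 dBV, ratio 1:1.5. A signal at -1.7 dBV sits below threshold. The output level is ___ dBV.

The input is 13 dB below the 11.3 dBV threshold.
A 1:1.5 expander multiplies undershoot by 1.5: 13 × 1.5 = 19.5 dB below threshold.
Output = 11.3 − 19.5 = -8.2 dBV.

-8.2 dBV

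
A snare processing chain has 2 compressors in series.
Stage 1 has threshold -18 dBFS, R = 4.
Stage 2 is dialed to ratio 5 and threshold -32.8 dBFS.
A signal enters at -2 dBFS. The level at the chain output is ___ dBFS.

-29.04 dBFS

Stage 1: 16 dB above -18 dBFS, reduced 4:1 to 4 dB above → -14 dBFS.
Stage 2: 18.8 dB above -32.8 dBFS, reduced 5:1 to 3.76 dB above → -29.04 dBFS.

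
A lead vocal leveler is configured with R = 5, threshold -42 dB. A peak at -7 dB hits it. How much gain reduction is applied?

28 dB

-7 dB exceeds the threshold by 35 dB.
After 5:1 compression the overshoot becomes 35/5 = 7 dB.
GR = overshoot in − overshoot out = 35 − 7 = 28 dB.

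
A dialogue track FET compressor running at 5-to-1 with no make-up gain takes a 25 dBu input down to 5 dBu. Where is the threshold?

0 dBu

Input is 25 dB above T (since output overshoot × R = input overshoot: (5 − T)·5 = 25 − T gives T = 0 dBu).
Check: 0 + (25 − 0)/5 = 0 + 5 = 5 dBu. ✓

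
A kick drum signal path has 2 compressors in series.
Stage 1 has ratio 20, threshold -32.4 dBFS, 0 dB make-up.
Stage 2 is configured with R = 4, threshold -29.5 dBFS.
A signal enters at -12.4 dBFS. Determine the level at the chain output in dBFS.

Stage 1: 20 dB above -32.4 dBFS, reduced 20:1 to 1 dB above → -31.4 dBFS.
Stage 2: -31.4 dBFS ≤ -29.5 dBFS, so stage 2 doesn't engage; output -31.4 dBFS.

-31.4 dBFS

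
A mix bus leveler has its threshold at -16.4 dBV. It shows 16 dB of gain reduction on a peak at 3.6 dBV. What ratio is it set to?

5:1

Input overshoot = 3.6 − (-16.4) = 20 dB.
Output overshoot = 20 − 16 = 4 dB.
Ratio = input overshoot / output overshoot = 20 / 4 = 5.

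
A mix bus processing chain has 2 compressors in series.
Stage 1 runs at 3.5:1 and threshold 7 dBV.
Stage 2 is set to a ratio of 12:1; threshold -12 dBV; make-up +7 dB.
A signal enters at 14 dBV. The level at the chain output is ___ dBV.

Stage 1: 14 dBV is 7 dB over 7 dBV; at 3.5:1 that becomes 2 dB over, giving 9 dBV.
Stage 2: 9 dBV is 21 dB over -12 dBV; at 12:1 that becomes 1.75 dB over, giving -10.25 dBV; +7 dB make-up → -3.25 dBV.

-3.25 dBV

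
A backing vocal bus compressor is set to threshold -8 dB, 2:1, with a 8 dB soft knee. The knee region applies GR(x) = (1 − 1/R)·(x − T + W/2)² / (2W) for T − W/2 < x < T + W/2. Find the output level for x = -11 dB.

-11.03125 dB

x − T + W/2 = -11 − (-8) + 4 = 1.
GR = (1 − 1/2) × 1² / 16 = 0.5 × 1 / 16 = 0.03125 dB.
Output = -11 − 0.03125 = -11.03125 dB.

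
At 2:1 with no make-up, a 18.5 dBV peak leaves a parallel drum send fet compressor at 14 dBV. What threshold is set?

Gain reduction = 18.5 − 14 = 4.5 dB; output overshoot = GR / (R − 1) = 4.5 / 1 = 4.5 dB.
Threshold = output − output overshoot = 14 − 4.5 = 9.5 dBV.

9.5 dBV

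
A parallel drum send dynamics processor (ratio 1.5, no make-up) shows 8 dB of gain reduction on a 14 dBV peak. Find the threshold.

-10 dBV

Gain reduction = 14 − 6 = 8 dB; output overshoot = GR / (R − 1) = 8 / 0.5 = 16 dB.
Threshold = output − output overshoot = 6 − 16 = -10 dBV.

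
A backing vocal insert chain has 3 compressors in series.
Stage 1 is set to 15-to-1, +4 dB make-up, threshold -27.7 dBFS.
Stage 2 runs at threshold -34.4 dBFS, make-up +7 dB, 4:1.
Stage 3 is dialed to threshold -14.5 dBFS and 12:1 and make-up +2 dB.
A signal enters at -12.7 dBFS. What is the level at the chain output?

Stage 1: 15 dB above -27.7 dBFS, reduced 15:1 to 1 dB above → -26.7 dBFS; +4 dB make-up → -22.7 dBFS.
Stage 2: overshoot 11.7 dB → 11.7/4 = 2.925 dB → -31.475 dBFS; +7 dB make-up → -24.475 dBFS.
Stage 3: -24.475 dBFS is at or below the -14.5 dBFS threshold — no compression; make-up brings it to -22.475 dBFS.

-22.475 dBFS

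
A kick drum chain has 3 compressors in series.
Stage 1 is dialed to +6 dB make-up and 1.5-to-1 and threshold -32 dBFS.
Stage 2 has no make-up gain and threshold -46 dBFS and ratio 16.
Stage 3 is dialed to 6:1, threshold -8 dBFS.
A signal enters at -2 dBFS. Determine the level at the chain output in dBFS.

-43.5 dBFS

Stage 1: -2 dBFS is 30 dB over -32 dBFS; at 1.5:1 that becomes 20 dB over, giving -12 dBFS; +6 dB make-up → -6 dBFS.
Stage 2: overshoot 40 dB → 40/16 = 2.5 dB → -43.5 dBFS.
Stage 3: -43.5 dBFS ≤ -8 dBFS, so stage 3 doesn't engage; output -43.5 dBFS.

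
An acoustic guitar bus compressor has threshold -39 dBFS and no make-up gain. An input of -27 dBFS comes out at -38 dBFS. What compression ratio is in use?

12:1

Input overshoot = -27 − (-39) = 12 dB; output overshoot = -38 − (-39) = 1 dB.
Ratio = 12 / 1 = 12.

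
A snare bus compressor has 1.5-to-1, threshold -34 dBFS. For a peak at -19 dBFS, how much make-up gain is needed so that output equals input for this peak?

5 dB

Without make-up, output = threshold + overshoot/1.5 = -34 + 10 = -24 dBFS.
Gap to target: 5 dB.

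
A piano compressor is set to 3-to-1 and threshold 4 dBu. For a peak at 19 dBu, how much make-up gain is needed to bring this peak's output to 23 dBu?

Without make-up, output = threshold + overshoot/3 = 4 + 5 = 9 dBu.
Gap to target: 14 dB.

14 dB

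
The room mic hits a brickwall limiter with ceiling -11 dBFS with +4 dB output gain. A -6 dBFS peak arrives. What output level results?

-7 dBFS

A brickwall limiter is an ∞:1 compressor: any input above the ceiling is clamped to -11 dBFS.
Output gain then adds 4 dB: -11 + 4 = -7 dBFS.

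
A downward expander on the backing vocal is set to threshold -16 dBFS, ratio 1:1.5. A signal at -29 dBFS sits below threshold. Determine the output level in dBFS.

The input is 13 dB below the -16 dBFS threshold.
A 1:1.5 expander multiplies undershoot by 1.5: 13 × 1.5 = 19.5 dB below threshold.
Output = -16 − 19.5 = -35.5 dBFS.

-35.5 dBFS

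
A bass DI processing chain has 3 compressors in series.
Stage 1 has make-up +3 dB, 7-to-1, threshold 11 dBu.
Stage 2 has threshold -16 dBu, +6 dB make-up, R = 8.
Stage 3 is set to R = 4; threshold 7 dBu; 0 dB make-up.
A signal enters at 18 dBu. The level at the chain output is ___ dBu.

Stage 1: 18 dBu is 7 dB over 11 dBu; at 7:1 that becomes 1 dB over, giving 12 dBu; +3 dB make-up → 15 dBu.
Stage 2: overshoot 31 dB → 31/8 = 3.875 dB → -12.125 dBu; +6 dB make-up → -6.125 dBu.
Stage 3: below threshold (-6.125 ≤ 7); passes unchanged; output -6.125 dBu.

-6.125 dBu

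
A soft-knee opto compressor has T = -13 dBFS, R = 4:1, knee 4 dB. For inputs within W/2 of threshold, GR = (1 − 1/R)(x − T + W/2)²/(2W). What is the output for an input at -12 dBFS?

x − T + W/2 = -12 − (-13) + 2 = 3.
GR = (1 − 1/4) × 3² / 8 = 0.75 × 9 / 8 = 0.84375 dB.
Output = -12 − 0.84375 = -12.84375 dBFS.

-12.84375 dBFS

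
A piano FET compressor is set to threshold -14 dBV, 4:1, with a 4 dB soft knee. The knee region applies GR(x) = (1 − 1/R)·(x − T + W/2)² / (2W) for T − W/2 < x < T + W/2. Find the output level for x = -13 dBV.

-13.84375 dBV

x − T + W/2 = -13 − (-14) + 2 = 3.
GR = (1 − 1/4) × 3² / 8 = 0.75 × 9 / 8 = 0.84375 dB.
Output = -13 − 0.84375 = -13.84375 dBV.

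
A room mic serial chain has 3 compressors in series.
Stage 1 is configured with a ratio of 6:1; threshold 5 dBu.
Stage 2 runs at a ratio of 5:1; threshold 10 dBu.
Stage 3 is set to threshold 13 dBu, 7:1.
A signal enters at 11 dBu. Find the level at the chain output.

Stage 1: 11 dBu is 6 dB over 5 dBu; at 6:1 that becomes 1 dB over, giving 6 dBu.
Stage 2: below threshold (6 ≤ 10); passes unchanged; output 6 dBu.
Stage 3: below threshold (6 ≤ 13); passes unchanged; output 6 dBu.

6 dBu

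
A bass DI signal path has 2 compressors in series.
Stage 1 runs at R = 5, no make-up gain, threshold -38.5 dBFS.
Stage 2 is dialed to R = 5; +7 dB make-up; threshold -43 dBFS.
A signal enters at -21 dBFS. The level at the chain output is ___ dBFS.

-34.4 dBFS

Stage 1: overshoot 17.5 dB → 17.5/5 = 3.5 dB → -35 dBFS.
Stage 2: -35 dBFS is 8 dB over -43 dBFS; at 5:1 that becomes 1.6 dB over, giving -41.4 dBFS; +7 dB make-up → -34.4 dBFS.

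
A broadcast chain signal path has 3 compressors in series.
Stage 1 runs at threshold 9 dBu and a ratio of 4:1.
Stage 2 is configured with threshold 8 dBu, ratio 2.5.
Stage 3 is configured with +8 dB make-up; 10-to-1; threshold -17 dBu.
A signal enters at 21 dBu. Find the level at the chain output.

Stage 1: overshoot 12 dB → 12/4 = 3 dB → 12 dBu.
Stage 2: 4 dB above 8 dBu, reduced 2.5:1 to 1.6 dB above → 9.6 dBu.
Stage 3: 9.6 dBu is 26.6 dB over -17 dBu; at 10:1 that becomes 2.66 dB over, giving -14.34 dBu; +8 dB make-up → -6.34 dBu.

-6.34 dBu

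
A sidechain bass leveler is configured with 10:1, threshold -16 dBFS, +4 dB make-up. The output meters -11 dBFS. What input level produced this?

-6 dBFS

Stripping the +4 dB make-up gives -15 dBFS at the gain stage.
The compressed level sits -15 − (-16) = 1 dB over threshold.
Before 10:1 compression the overshoot was 1 × 10 = 10 dB, so input = -16 + 10 = -6 dBFS.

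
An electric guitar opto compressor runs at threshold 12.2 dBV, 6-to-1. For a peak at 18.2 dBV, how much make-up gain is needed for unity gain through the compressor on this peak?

Overshoot 6 dB → 6/6 = 1 dB after compression, so the compressed level is 12.2 + 1 = 13.2 dBV.
Make-up = target − compressed = 18.2 − 13.2 = 5 dB.

5 dB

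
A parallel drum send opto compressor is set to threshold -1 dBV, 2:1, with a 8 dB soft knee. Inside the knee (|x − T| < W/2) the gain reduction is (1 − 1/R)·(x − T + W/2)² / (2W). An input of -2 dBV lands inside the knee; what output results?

-2.28125 dBV

x − T + W/2 = -2 − (-1) + 4 = 3.
GR = (1 − 1/2) × 3² / 16 = 0.5 × 9 / 16 = 0.28125 dB.
Output = -2 − 0.28125 = -2.28125 dBV.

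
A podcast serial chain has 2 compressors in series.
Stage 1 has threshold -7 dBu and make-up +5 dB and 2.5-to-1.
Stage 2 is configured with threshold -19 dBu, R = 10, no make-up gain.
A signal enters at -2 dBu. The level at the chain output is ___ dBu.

-17.1 dBu

Stage 1: overshoot 5 dB → 5/2.5 = 2 dB → -5 dBu; +5 dB make-up → 0 dBu.
Stage 2: 19 dB above -19 dBu, reduced 10:1 to 1.9 dB above → -17.1 dBu.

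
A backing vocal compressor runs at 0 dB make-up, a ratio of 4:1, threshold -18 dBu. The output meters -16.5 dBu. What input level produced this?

That's 1.5 dB above the -18 dBu threshold.
Input overshoot = R × output overshoot = 6 dB → input = -18 + 6 = -12 dBu.

-12 dBu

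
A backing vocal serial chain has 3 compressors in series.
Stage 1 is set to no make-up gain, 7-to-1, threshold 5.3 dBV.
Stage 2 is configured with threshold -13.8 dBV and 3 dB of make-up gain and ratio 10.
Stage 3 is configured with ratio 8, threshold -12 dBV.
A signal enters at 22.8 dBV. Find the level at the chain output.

-11.58 dBV

Stage 1: 22.8 dBV is 17.5 dB over 5.3 dBV; at 7:1 that becomes 2.5 dB over, giving 7.8 dBV.
Stage 2: 21.6 dB above -13.8 dBV, reduced 10:1 to 2.16 dB above → -11.64 dBV; +3 dB make-up → -8.64 dBV.
Stage 3: -8.64 dBV is 3.36 dB over -12 dBV; at 8:1 that becomes 0.42 dB over, giving -11.58 dBV.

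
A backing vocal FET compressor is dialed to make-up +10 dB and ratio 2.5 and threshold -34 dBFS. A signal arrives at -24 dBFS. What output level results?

-24 dBFS sits 10 dB over threshold.
2.5:1 compression reduces that to 10/2.5 = 4 dB over.
Output = -34 + 4 = -30 dBFS; make-up adds 10 dB, giving -20 dBFS.

-20 dBFS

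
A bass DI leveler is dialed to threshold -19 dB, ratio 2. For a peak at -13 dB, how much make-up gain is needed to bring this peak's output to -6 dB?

Without make-up, output = threshold + overshoot/2 = -19 + 3 = -16 dB.
Gap to target: 10 dB.

10 dB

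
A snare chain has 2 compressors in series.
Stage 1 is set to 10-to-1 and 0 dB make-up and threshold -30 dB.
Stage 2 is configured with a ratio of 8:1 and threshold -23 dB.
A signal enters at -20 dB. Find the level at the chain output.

Stage 1: -20 dB is 10 dB over -30 dB; at 10:1 that becomes 1 dB over, giving -29 dB.
Stage 2: -29 dB is at or below the -23 dB threshold — no compression; output -29 dB.

-29 dB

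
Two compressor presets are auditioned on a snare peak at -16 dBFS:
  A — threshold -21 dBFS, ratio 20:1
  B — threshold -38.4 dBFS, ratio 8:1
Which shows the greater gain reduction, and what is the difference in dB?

A: overshoot 5 dB → output overshoot 0.25 dB → GR 4.75 dB.
B: overshoot 22.4 dB → output overshoot 2.8 dB → GR 19.6 dB.
B reduces 14.85 dB more.

B, by 14.85 dB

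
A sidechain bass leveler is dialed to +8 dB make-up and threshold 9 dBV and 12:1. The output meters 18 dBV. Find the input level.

21 dBV

Before make-up, the level was 18 − 8 = 10 dBV.
That's 1 dB above the 9 dBV threshold.
Undo the ratio: input overshoot = 1 × 12 = 12 dB, giving input = 21 dBV.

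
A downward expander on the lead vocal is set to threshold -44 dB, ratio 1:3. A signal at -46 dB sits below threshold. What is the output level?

Below threshold, a 1:3 expander applies gain = (3−1)×(T − x) of attenuation.
(3−1) × 2 = 4 dB, so output = -46 − 4 = -50 dB.

-50 dB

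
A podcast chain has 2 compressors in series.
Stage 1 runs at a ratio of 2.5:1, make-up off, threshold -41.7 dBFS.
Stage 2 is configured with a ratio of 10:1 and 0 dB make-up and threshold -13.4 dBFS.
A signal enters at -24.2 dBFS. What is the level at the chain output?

-34.7 dBFS

Stage 1: 17.5 dB above -41.7 dBFS, reduced 2.5:1 to 7 dB above → -34.7 dBFS.
Stage 2: -34.7 dBFS ≤ -13.4 dBFS, so stage 2 doesn't engage; output -34.7 dBFS.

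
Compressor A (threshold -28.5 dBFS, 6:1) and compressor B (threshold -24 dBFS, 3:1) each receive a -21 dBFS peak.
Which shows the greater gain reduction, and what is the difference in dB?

A, by 4.25 dB

A: GR = 7.5 − 7.5/6 = 6.25 dB.
B: GR = 3 − 3/3 = 2 dB.
A applies 4.25 dB more gain reduction.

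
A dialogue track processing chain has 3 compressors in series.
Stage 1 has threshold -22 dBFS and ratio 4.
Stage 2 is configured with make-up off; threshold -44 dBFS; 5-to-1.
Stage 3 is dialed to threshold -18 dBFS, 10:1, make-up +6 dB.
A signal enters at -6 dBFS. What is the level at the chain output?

Stage 1: overshoot 16 dB → 16/4 = 4 dB → -18 dBFS.
Stage 2: 26 dB above -44 dBFS, reduced 5:1 to 5.2 dB above → -38.8 dBFS.
Stage 3: below threshold (-38.8 ≤ -18); passes unchanged; make-up brings it to -32.8 dBFS.

-32.8 dBFS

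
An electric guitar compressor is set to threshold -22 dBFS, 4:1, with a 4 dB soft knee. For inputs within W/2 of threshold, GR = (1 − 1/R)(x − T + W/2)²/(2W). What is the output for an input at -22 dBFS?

-22.375 dBFS

x − T + W/2 = -22 − (-22) + 2 = 2.
GR = (1 − 1/4) × 2² / 8 = 0.75 × 4 / 8 = 0.375 dB.
Output = -22 − 0.375 = -22.375 dBFS.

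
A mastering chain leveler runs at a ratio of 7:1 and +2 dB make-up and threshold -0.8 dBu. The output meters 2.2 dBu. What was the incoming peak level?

Remove make-up: 2.2 − 2 = 0.2 dBu.
That's 1 dB above the -0.8 dBu threshold.
Input overshoot = R × output overshoot = 7 dB → input = -0.8 + 7 = 6.2 dBu.

6.2 dBu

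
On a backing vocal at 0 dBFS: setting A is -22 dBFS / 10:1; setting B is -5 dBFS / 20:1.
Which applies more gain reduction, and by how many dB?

A: GR = 22 − 22/10 = 19.8 dB.
B: GR = 5 − 5/20 = 4.75 dB.
A reduces 15.05 dB more.

A, by 15.05 dB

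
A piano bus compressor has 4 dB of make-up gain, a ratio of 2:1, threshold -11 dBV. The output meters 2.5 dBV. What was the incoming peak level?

8 dBV

Remove make-up: 2.5 − 4 = -1.5 dBV.
Post-compression overshoot = -1.5 − (-11) = 9.5 dB.
Before 2:1 compression the overshoot was 9.5 × 2 = 19 dB, so input = -11 + 19 = 8 dBV.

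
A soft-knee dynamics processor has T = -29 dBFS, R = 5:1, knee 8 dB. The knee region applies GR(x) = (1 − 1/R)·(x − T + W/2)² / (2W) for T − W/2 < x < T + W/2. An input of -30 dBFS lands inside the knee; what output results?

-30.45 dBFS

x − T + W/2 = -30 − (-29) + 4 = 3.
GR = (1 − 1/5) × 3² / 16 = 0.8 × 9 / 16 = 0.45 dB.
Output = -30 − 0.45 = -30.45 dBFS.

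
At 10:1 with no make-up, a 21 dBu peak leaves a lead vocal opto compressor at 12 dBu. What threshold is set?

11 dBu

Input is 10 dB above T (since output overshoot × R = input overshoot: (12 − T)·10 = 21 − T gives T = 11 dBu).
Check: 11 + (21 − 11)/10 = 11 + 1 = 12 dBu. ✓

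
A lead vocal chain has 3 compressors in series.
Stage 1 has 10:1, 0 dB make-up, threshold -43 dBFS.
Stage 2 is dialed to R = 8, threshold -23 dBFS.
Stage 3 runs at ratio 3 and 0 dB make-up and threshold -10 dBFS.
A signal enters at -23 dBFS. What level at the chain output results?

-41 dBFS

Stage 1: 20 dB above -43 dBFS, reduced 10:1 to 2 dB above → -41 dBFS.
Stage 2: below threshold (-41 ≤ -23); passes unchanged; output -41 dBFS.
Stage 3: -41 dBFS ≤ -10 dBFS, so stage 3 doesn't engage; output -41 dBFS.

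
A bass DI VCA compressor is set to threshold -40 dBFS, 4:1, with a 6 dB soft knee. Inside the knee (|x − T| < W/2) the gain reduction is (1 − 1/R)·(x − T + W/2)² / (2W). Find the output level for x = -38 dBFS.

x − T + W/2 = -38 − (-40) + 3 = 5.
GR = (1 − 1/4) × 5² / 12 = 0.75 × 25 / 12 = 1.5625 dB.
Output = -38 − 1.5625 = -39.5625 dBFS.

-39.5625 dBFS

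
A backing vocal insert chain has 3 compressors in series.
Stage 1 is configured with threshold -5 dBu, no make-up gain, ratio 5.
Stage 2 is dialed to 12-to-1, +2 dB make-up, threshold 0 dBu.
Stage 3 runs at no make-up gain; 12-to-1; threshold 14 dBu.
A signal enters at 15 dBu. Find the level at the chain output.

1 dBu

Stage 1: 15 dBu is 20 dB over -5 dBu; at 5:1 that becomes 4 dB over, giving -1 dBu.
Stage 2: below threshold (-1 ≤ 0); passes unchanged; make-up brings it to 1 dBu.
Stage 3: below threshold (1 ≤ 14); passes unchanged; output 1 dBu.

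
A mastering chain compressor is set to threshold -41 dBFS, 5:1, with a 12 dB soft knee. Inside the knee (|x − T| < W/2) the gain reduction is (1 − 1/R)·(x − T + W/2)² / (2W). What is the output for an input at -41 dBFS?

-42.2 dBFS

x − T + W/2 = -41 − (-41) + 6 = 6.
GR = (1 − 1/5) × 6² / 24 = 0.8 × 36 / 24 = 1.2 dB.
Output = -41 − 1.2 = -42.2 dBFS.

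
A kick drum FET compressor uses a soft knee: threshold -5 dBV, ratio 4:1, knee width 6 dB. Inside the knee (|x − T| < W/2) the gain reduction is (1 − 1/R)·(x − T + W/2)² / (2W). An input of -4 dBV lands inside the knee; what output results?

-5 dBV

x − T + W/2 = -4 − (-5) + 3 = 4.
GR = (1 − 1/4) × 4² / 12 = 0.75 × 16 / 12 = 1 dB.
Output = -4 − 1 = -5 dBV.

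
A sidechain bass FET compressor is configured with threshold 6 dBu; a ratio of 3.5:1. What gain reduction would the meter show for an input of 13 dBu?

The signal is 7 dB above threshold.
After 3.5:1 compression the overshoot becomes 7/3.5 = 2 dB.
So the signal is attenuated by 7 − 2 = 5 dB.

5 dB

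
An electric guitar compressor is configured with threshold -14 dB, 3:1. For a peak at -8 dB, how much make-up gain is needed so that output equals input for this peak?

4 dB

Without make-up, output = threshold + overshoot/3 = -14 + 2 = -12 dB.
Gap to target: 4 dB.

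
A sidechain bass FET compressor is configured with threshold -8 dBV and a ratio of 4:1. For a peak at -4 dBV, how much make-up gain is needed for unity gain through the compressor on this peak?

3 dB

Overshoot 4 dB → 4/4 = 1 dB after compression, so the compressed level is -8 + 1 = -7 dBV.
Make-up = target − compressed = -4 − (-7) = 3 dB.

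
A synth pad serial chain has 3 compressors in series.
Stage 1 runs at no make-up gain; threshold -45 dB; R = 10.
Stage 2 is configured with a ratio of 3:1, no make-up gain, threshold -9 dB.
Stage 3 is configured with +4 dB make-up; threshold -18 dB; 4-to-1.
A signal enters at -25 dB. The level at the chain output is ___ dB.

-39 dB

Stage 1: -25 dB is 20 dB over -45 dB; at 10:1 that becomes 2 dB over, giving -43 dB.
Stage 2: below threshold (-43 ≤ -9); passes unchanged; output -43 dB.
Stage 3: -43 dB is at or below the -18 dB threshold — no compression; make-up brings it to -39 dB.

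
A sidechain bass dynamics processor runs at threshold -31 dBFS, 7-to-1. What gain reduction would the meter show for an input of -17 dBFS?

12 dB

-17 dBFS exceeds the threshold by 14 dB.
After 7:1 compression the overshoot becomes 14/7 = 2 dB.
Gain reduction = 14 − 2 = 12 dB.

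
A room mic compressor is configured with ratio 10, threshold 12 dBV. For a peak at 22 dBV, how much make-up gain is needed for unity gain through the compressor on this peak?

The peak compresses to 12 + 10/10 = 13 dBV.
To reach 22 dBV requires 22 − 13 = 9 dB of make-up.

9 dB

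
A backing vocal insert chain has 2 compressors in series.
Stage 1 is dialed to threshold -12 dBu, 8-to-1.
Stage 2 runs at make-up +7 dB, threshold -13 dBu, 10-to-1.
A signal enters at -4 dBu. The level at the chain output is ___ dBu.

Stage 1: 8 dB above -12 dBu, reduced 8:1 to 1 dB above → -11 dBu.
Stage 2: -11 dBu is 2 dB over -13 dBu; at 10:1 that becomes 0.2 dB over, giving -12.8 dBu; +7 dB make-up → -5.8 dBu.

-5.8 dBu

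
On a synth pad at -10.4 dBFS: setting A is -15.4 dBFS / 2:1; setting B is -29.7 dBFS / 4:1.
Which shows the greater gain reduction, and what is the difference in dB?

A: 5 dB over, compressed to 2.5 dB over, so 2.5 dB of GR.
B: 19.3 dB over, compressed to 4.825 dB over, so 14.475 dB of GR.
Difference: 11.975 dB in favour of B.

B, by 11.975 dB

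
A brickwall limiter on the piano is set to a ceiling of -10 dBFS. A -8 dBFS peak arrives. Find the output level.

-10 dBFS

At ∞:1, everything above -10 dBFS is held at the ceiling.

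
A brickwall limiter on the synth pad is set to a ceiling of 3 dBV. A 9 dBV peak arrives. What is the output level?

A brickwall limiter is an ∞:1 compressor: any input above the ceiling is clamped to 3 dBV.

3 dBV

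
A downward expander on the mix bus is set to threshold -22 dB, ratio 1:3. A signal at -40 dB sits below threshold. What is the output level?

The input is 18 dB below the -22 dB threshold.
A 1:3 expander multiplies undershoot by 3: 18 × 3 = 54 dB below threshold.
Output = -22 − 54 = -76 dB.

-76 dB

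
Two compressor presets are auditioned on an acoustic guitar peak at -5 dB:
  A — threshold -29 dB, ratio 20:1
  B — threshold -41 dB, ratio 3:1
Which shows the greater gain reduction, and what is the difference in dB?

B, by 1.2 dB

A: overshoot 24 dB → output overshoot 1.2 dB → GR 22.8 dB.
B: overshoot 36 dB → output overshoot 12 dB → GR 24 dB.
B applies 1.2 dB more gain reduction.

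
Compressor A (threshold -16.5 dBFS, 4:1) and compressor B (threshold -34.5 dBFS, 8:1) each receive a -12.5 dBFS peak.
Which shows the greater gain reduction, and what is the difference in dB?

A: 4 dB over, compressed to 1 dB over, so 3 dB of GR.
B: 22 dB over, compressed to 2.75 dB over, so 19.25 dB of GR.
B reduces 16.25 dB more.

B, by 16.25 dB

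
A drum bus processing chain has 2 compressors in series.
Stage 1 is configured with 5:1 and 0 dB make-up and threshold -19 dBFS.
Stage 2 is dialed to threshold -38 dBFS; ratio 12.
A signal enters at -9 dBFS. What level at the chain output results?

Stage 1: 10 dB above -19 dBFS, reduced 5:1 to 2 dB above → -17 dBFS.
Stage 2: -17 dBFS is 21 dB over -38 dBFS; at 12:1 that becomes 1.75 dB over, giving -36.25 dBFS.

-36.25 dBFS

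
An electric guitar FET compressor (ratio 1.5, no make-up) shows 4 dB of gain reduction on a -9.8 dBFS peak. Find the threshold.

Gain reduction = -9.8 − (-13.8) = 4 dB; output overshoot = GR / (R − 1) = 4 / 0.5 = 8 dB.
Threshold = output − output overshoot = -13.8 − 8 = -21.8 dBFS.

-21.8 dBFS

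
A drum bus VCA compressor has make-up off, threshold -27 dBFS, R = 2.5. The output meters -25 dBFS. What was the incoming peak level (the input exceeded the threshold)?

-22 dBFS

Post-compression overshoot = -25 − (-27) = 2 dB.
Input overshoot = R × output overshoot = 5 dB → input = -27 + 5 = -22 dBFS.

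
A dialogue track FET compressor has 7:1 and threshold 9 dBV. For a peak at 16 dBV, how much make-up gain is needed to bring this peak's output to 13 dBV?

3 dB

Without make-up, output = threshold + overshoot/7 = 9 + 1 = 10 dBV.
Gap to target: 3 dB.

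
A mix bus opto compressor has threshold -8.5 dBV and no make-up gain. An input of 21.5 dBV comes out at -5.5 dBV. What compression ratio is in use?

Input overshoot = 21.5 − (-8.5) = 30 dB; output overshoot = -5.5 − (-8.5) = 3 dB.
Ratio = 30 / 3 = 10.

10:1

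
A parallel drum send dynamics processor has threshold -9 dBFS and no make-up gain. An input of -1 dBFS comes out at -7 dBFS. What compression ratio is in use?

Input overshoot = -1 − (-9) = 8 dB; output overshoot = -7 − (-9) = 2 dB.
Ratio = 8 / 2 = 4.

4:1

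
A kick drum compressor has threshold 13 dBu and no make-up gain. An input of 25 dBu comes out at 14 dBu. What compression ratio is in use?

Input overshoot = 25 − 13 = 12 dB; output overshoot = 14 − 13 = 1 dB.
Ratio = 12 / 1 = 12.

12:1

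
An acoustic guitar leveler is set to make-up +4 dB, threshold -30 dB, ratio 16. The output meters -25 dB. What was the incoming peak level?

-14 dB

Remove make-up: -25 − 4 = -29 dB.
Post-compression overshoot = -29 − (-30) = 1 dB.
Input overshoot = R × output overshoot = 16 dB → input = -30 + 16 = -14 dB.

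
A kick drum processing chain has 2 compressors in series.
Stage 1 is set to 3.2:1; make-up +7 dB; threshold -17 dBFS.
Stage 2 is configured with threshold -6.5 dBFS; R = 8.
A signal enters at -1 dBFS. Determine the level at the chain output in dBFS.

Stage 1: -1 dBFS is 16 dB over -17 dBFS; at 3.2:1 that becomes 5 dB over, giving -12 dBFS; +7 dB make-up → -5 dBFS.
Stage 2: -5 dBFS is 1.5 dB over -6.5 dBFS; at 8:1 that becomes 0.1875 dB over, giving -6.3125 dBFS.

-6.3125 dBFS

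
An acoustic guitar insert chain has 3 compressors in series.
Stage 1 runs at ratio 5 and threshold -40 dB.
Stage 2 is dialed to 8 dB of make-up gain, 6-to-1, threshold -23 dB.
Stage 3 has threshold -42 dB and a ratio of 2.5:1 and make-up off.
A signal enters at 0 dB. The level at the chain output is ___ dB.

-34.8 dB

Stage 1: 40 dB above -40 dB, reduced 5:1 to 8 dB above → -32 dB.
Stage 2: below threshold (-32 ≤ -23); passes unchanged; make-up brings it to -24 dB.
Stage 3: 18 dB above -42 dB, reduced 2.5:1 to 7.2 dB above → -34.8 dB.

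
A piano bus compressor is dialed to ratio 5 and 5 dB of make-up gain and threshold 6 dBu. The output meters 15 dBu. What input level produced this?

26 dBu

Before make-up, the level was 15 − 5 = 10 dBu.
That's 4 dB above the 6 dBu threshold.
Input overshoot = R × output overshoot = 20 dB → input = 6 + 20 = 26 dBu.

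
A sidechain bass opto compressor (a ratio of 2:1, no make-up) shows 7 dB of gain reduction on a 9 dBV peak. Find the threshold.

Gain reduction = 9 − 2 = 7 dB; output overshoot = GR / (R − 1) = 7 / 1 = 7 dB.
Threshold = output − output overshoot = 2 − 7 = -5 dBV.

-5 dBV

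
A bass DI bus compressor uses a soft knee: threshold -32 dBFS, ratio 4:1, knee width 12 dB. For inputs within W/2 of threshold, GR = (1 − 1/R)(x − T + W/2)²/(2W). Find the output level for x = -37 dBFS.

x − T + W/2 = -37 − (-32) + 6 = 1.
GR = (1 − 1/4) × 1² / 24 = 0.75 × 1 / 24 = 0.03125 dB.
Output = -37 − 0.03125 = -37.03125 dBFS.

-37.03125 dBFS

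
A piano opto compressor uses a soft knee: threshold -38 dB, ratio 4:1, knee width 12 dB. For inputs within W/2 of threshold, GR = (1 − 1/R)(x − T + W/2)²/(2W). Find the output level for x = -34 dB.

x − T + W/2 = -34 − (-38) + 6 = 10.
GR = (1 − 1/4) × 10² / 24 = 0.75 × 100 / 24 = 3.125 dB.
Output = -34 − 3.125 = -37.125 dB.

-37.125 dB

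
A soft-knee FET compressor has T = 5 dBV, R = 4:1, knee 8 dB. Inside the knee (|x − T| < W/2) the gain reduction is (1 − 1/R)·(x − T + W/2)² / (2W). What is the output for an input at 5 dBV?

4.25 dBV

x − T + W/2 = 5 − 5 + 4 = 4.
GR = (1 − 1/4) × 4² / 16 = 0.75 × 16 / 16 = 0.75 dB.
Output = 5 − 0.75 = 4.25 dBV.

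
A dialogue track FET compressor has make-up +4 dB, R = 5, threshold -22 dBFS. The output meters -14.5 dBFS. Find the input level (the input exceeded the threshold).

Remove make-up: -14.5 − 4 = -18.5 dBFS.
Post-compression overshoot = -18.5 − (-22) = 3.5 dB.
Input overshoot = R × output overshoot = 17.5 dB → input = -22 + 17.5 = -4.5 dBFS.

-4.5 dBFS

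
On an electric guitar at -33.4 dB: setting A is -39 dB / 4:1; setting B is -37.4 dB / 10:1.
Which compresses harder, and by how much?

A: 5.6 dB over, compressed to 1.4 dB over, so 4.2 dB of GR.
B: 4 dB over, compressed to 0.4 dB over, so 3.6 dB of GR.
A applies 0.6 dB more gain reduction.

A, by 0.6 dB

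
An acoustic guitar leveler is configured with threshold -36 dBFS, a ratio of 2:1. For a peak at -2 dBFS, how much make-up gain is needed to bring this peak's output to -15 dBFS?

4 dB

The peak compresses to -36 + 34/2 = -19 dBFS.
To reach -15 dBFS requires -15 − (-19) = 4 dB of make-up.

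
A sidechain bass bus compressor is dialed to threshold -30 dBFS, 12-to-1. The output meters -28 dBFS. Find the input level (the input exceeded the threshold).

That's 2 dB above the -30 dBFS threshold.
Undo the ratio: input overshoot = 2 × 12 = 24 dB, giving input = -6 dBFS.

-6 dBFS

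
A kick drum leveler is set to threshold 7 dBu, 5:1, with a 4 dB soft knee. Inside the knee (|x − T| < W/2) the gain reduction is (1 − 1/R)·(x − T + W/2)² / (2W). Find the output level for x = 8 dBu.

7.1 dBu

x − T + W/2 = 8 − 7 + 2 = 3.
GR = (1 − 1/5) × 3² / 8 = 0.8 × 9 / 8 = 0.9 dB.
Output = 8 − 0.9 = 7.1 dBu.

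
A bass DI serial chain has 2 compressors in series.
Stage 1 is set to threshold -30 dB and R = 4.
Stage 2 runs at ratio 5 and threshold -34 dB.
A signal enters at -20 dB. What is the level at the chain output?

Stage 1: overshoot 10 dB → 10/4 = 2.5 dB → -27.5 dB.
Stage 2: 6.5 dB above -34 dB, reduced 5:1 to 1.3 dB above → -32.7 dB.

-32.7 dB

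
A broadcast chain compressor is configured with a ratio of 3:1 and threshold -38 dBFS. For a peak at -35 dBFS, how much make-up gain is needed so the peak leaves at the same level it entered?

2 dB

Without make-up, output = threshold + overshoot/3 = -38 + 1 = -37 dBFS.
Gap to target: 2 dB.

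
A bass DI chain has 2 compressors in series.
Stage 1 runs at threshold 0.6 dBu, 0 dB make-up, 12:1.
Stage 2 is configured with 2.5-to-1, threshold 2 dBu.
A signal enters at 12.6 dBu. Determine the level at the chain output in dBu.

1.6 dBu

Stage 1: overshoot 12 dB → 12/12 = 1 dB → 1.6 dBu.
Stage 2: below threshold (1.6 ≤ 2); passes unchanged; output 1.6 dBu.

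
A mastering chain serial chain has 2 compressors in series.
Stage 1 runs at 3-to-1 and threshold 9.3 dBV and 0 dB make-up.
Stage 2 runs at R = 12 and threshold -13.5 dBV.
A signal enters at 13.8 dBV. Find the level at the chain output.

Stage 1: 4.5 dB above 9.3 dBV, reduced 3:1 to 1.5 dB above → 10.8 dBV.
Stage 2: overshoot 24.3 dB → 24.3/12 = 2.025 dB → -11.475 dBV.

-11.475 dBV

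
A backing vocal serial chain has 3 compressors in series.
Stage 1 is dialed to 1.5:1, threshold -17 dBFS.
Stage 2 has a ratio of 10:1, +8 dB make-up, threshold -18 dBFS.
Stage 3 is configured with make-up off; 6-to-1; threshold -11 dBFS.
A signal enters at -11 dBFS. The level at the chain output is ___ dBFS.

Stage 1: 6 dB above -17 dBFS, reduced 1.5:1 to 4 dB above → -13 dBFS.
Stage 2: 5 dB above -18 dBFS, reduced 10:1 to 0.5 dB above → -17.5 dBFS; +8 dB make-up → -9.5 dBFS.
Stage 3: overshoot 1.5 dB → 1.5/6 = 0.25 dB → -10.75 dBFS.

-10.75 dBFS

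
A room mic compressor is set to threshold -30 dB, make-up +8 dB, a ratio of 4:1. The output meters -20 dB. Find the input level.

-22 dB

Before make-up, the level was -20 − 8 = -28 dB.
Post-compression overshoot = -28 − (-30) = 2 dB.
Undo the ratio: input overshoot = 2 × 4 = 8 dB, giving input = -22 dB.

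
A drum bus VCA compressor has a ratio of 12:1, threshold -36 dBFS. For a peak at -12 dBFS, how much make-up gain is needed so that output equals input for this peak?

22 dB

Without make-up, output = threshold + overshoot/12 = -36 + 2 = -34 dBFS.
Gap to target: 22 dB.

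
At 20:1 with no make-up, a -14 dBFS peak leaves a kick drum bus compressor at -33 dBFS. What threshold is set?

Gain reduction = -14 − (-33) = 19 dB; output overshoot = GR / (R − 1) = 19 / 19 = 1 dB.
Threshold = output − output overshoot = -33 − 1 = -34 dBFS.

-34 dBFS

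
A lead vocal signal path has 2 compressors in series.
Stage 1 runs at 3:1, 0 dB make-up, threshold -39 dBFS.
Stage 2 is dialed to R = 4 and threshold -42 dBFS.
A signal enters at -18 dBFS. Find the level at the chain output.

-39.5 dBFS

Stage 1: -18 dBFS is 21 dB over -39 dBFS; at 3:1 that becomes 7 dB over, giving -32 dBFS.
Stage 2: 10 dB above -42 dBFS, reduced 4:1 to 2.5 dB above → -39.5 dBFS.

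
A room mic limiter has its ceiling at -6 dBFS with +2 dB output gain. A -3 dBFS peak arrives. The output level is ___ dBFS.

The limiter clamps the peak to its -6 dBFS ceiling.
Output gain then adds 2 dB: -6 + 2 = -4 dBFS.

-4 dBFS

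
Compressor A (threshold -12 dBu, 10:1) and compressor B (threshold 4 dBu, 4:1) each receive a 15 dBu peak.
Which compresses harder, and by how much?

A: 27 dB over, compressed to 2.7 dB over, so 24.3 dB of GR.
B: 11 dB over, compressed to 2.75 dB over, so 8.25 dB of GR.
A reduces 16.05 dB more.

A, by 16.05 dB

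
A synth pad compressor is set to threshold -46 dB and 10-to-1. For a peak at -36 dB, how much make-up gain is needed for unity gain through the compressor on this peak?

9 dB

The peak compresses to -46 + 10/10 = -45 dB.
To reach -36 dB requires -36 − (-45) = 9 dB of make-up.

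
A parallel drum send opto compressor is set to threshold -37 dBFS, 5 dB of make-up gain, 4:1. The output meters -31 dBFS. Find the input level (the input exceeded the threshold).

-33 dBFS

Before make-up, the level was -31 − 5 = -36 dBFS.
The compressed level sits -36 − (-37) = 1 dB over threshold.
Before 4:1 compression the overshoot was 1 × 4 = 4 dB, so input = -37 + 4 = -33 dBFS.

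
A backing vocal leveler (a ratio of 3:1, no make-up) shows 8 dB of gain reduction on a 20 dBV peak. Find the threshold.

Gain reduction = 20 − 12 = 8 dB; output overshoot = GR / (R − 1) = 8 / 2 = 4 dB.
Threshold = output − output overshoot = 12 − 4 = 8 dBV.

8 dBV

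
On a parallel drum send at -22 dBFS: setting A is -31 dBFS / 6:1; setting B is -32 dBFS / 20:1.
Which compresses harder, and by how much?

B, by 2 dB

A: 9 dB over, compressed to 1.5 dB over, so 7.5 dB of GR.
B: 10 dB over, compressed to 0.5 dB over, so 9.5 dB of GR.
Difference: 2 dB in favour of B.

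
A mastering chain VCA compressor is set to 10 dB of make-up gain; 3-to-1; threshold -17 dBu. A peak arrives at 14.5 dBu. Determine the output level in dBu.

3.5 dBu

The input is 31.5 dB above the -17 dBu threshold.
At 3:1 the overshoot is divided by 3, leaving 10.5 dB above threshold.
That puts the output at -6.5 dBu; make-up adds 10 dB, giving 3.5 dBu.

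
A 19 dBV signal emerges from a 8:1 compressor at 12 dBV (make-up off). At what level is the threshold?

11 dBV

Gain reduction = 19 − 12 = 7 dB; output overshoot = GR / (R − 1) = 7 / 7 = 1 dB.
Threshold = output − output overshoot = 12 − 1 = 11 dBV.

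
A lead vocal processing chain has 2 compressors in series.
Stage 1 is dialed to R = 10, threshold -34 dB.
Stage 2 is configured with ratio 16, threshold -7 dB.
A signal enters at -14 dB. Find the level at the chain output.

Stage 1: 20 dB above -34 dB, reduced 10:1 to 2 dB above → -32 dB.
Stage 2: -32 dB ≤ -7 dB, so stage 2 doesn't engage; output -32 dB.

-32 dB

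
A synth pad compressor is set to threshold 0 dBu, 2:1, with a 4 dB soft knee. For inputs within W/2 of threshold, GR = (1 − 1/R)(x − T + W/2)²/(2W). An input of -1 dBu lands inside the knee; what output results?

-1.0625 dBu

x − T + W/2 = -1 − 0 + 2 = 1.
GR = (1 − 1/2) × 1² / 8 = 0.5 × 1 / 8 = 0.0625 dB.
Output = -1 − 0.0625 = -1.0625 dBu.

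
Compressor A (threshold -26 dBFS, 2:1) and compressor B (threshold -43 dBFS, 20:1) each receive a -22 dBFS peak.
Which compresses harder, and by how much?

A: GR = 4 − 4/2 = 2 dB.
B: GR = 21 − 21/20 = 19.95 dB.
B reduces 17.95 dB more.

B, by 17.95 dB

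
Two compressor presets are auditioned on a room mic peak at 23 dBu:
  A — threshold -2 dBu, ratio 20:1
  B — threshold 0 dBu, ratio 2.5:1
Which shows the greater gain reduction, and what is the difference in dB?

A, by 9.95 dB

A: overshoot 25 dB → output overshoot 1.25 dB → GR 23.75 dB.
B: overshoot 23 dB → output overshoot 9.2 dB → GR 13.8 dB.
A reduces 9.95 dB more.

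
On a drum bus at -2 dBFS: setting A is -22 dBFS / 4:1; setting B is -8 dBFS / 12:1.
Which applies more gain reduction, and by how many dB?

A: 20 dB over, compressed to 5 dB over, so 15 dB of GR.
B: 6 dB over, compressed to 0.5 dB over, so 5.5 dB of GR.
A reduces 9.5 dB more.

A, by 9.5 dB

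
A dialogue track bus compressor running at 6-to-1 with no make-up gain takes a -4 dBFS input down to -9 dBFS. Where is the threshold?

Input is 6 dB above T (since output overshoot × R = input overshoot: (-9 − T)·6 = -4 − T gives T = -10 dBFS).
Check: -10 + (-4 − (-10))/6 = -10 + 1 = -9 dBFS. ✓

-10 dBFS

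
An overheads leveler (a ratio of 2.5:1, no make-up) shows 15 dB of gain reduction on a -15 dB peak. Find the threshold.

-40 dB

Gain reduction = -15 − (-30) = 15 dB; output overshoot = GR / (R − 1) = 15 / 1.5 = 10 dB.
Threshold = output − output overshoot = -30 − 10 = -40 dB.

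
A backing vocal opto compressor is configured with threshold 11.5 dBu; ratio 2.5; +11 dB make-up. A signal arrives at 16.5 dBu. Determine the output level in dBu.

24.5 dBu

Overshoot: 16.5 − 11.5 = 5 dB.
The 5 dB excess becomes 2 dB after 2.5:1 reduction.
So the level is 11.5 + 2 = 13.5 dBu; make-up adds 11 dB, giving 24.5 dBu.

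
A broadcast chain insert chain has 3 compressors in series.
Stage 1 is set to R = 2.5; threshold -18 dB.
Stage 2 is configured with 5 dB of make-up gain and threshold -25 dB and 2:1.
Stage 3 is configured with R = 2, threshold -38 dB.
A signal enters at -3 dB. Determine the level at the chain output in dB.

-25.75 dB

Stage 1: overshoot 15 dB → 15/2.5 = 6 dB → -12 dB.
Stage 2: 13 dB above -25 dB, reduced 2:1 to 6.5 dB above → -18.5 dB; +5 dB make-up → -13.5 dB.
Stage 3: -13.5 dB is 24.5 dB over -38 dB; at 2:1 that becomes 12.25 dB over, giving -25.75 dB.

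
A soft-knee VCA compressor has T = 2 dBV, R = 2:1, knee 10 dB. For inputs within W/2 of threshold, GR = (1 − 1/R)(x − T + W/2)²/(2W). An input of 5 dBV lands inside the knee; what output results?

x − T + W/2 = 5 − 2 + 5 = 8.
GR = (1 − 1/2) × 8² / 20 = 0.5 × 64 / 20 = 1.6 dB.
Output = 5 − 1.6 = 3.4 dBV.

3.4 dBV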